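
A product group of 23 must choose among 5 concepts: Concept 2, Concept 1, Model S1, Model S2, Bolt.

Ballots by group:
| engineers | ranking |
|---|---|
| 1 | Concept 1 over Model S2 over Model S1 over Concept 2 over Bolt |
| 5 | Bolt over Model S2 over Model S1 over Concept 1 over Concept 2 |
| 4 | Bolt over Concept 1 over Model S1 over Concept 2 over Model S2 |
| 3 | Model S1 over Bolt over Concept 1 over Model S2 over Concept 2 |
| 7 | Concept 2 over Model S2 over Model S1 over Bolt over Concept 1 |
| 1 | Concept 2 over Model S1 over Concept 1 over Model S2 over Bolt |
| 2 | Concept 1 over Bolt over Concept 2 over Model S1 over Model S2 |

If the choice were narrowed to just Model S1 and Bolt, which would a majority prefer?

Ballots ranking Model S1 above Bolt: 1 + 3 + 7 + 1 = 12.
Ballots ranking Bolt above Model S1: 23 − 12 = 11.
Model S1 wins the head-to-head 12–11.

Model S1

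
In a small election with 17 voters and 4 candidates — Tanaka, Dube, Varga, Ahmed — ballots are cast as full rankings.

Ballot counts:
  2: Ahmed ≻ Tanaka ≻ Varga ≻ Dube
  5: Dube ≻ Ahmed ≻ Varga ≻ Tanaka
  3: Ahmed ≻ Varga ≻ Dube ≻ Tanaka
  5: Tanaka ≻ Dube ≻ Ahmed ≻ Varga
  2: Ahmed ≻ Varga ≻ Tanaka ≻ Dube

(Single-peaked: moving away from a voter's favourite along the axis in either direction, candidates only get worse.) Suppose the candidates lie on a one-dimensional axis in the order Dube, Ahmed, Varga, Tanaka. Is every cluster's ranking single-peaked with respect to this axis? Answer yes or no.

Axis positions: Dube=1, Ahmed=2, Varga=3, Tanaka=4.
Cluster 1: ranking walks positions 2-4-3-1; Tanaka is ranked above Varga even though Varga lies between Tanaka and the peak Ahmed on the axis — preferences dip and rise again. Not single-peaked.
Cluster 2 (peak Dube at position 1): ranking walks positions 1-2-3-4, expanding outward from the peak — single-peaked.
Cluster 3 (peak Ahmed at position 2): ranking walks positions 2-3-1-4, expanding outward from the peak — single-peaked.
Cluster 4: ranking walks positions 4-1-2-3; Dube is ranked above Varga even though Varga lies between Dube and the peak Tanaka on the axis — preferences dip and rise again. Not single-peaked.
Cluster 5 (peak Ahmed at position 2): ranking walks positions 2-3-4-1, expanding outward from the peak — single-peaked.
Cluster 1 violates single-peakedness, so the profile is not single-peaked on this axis.

no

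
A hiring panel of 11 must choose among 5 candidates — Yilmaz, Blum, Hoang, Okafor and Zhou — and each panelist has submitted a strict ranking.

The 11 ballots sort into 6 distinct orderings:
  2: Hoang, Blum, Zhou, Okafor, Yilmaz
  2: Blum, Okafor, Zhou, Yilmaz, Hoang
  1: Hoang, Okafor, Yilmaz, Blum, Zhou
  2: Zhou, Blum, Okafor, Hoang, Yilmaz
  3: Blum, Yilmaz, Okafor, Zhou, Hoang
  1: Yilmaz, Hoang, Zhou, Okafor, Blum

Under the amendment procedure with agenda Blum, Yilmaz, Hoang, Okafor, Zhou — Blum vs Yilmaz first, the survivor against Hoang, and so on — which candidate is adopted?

Blum

Round 1: Blum vs Yilmaz — 9–2, Blum advances.
Round 2: Blum vs Hoang — 7–4, Blum advances.
Round 3: Blum vs Okafor — 9–2, Blum advances.
Round 4: Blum vs Zhou — 8–3, Blum advances.
The agenda winner is Blum.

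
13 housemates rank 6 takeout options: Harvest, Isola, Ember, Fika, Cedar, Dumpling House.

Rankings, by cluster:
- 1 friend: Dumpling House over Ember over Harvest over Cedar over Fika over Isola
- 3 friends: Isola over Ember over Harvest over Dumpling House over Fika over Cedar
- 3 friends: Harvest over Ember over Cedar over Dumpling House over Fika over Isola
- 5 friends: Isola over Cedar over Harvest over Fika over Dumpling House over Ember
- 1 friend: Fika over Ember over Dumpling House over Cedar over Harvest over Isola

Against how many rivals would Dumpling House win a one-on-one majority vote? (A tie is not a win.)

Dumpling House against each rival (13 friends):
Dumpling House vs Harvest: Dumpling House is ranked higher on 1+1 = 2 ballots, Harvest on 11. Harvest wins 11–2.
Dumpling House vs Isola: Isola, 8–5.
Dumpling House vs Ember: Dumpling House preferred on 1+5 = 6 ballots; Ember wins 7–6.
Dumpling House vs Fika: Dumpling House, 7–6.
Dumpling House–Cedar: Cedar 8–5.
Dumpling House beats Fika; loses to Harvest, Isola, Ember, Cedar — 1 pairwise win.

1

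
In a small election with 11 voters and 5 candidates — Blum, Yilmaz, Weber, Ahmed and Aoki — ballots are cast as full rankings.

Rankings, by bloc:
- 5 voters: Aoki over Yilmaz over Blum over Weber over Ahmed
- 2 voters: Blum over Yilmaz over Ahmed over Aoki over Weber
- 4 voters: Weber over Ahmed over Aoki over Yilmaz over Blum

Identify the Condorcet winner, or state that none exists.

none

Head-to-head results (11 voters):
Blum vs Yilmaz: Blum preferred on 2 ballots; Yilmaz wins 9–2.
Blum vs Weber: 7 to 4, Blum.
Blum vs Ahmed: 7 to 4, Blum.
Blum vs Aoki: Blum preferred on 2 ballots; Aoki wins 9–2.
Yilmaz vs Weber: 5+2 = 7 for Yilmaz, 4 for Weber — Yilmaz by 7–4.
Yilmaz vs Ahmed: 5+2 = 7 for Yilmaz, 4 for Ahmed — Yilmaz by 7–4.
Yilmaz vs Aoki: Yilmaz is ranked higher on 2 ballots, Aoki on 9. Aoki wins 9–2.
Weber vs Ahmed: 5+4 = 9 for Weber, 2 for Ahmed — Weber by 9–2.
Weber vs Aoki: 4 to 7, Aoki.
Ahmed vs Aoki: Ahmed is ranked higher on 2+4 = 6 ballots, Aoki on 5. Ahmed wins 6–5.
Each candidate drops at least one matchup (Blum loses to Yilmaz; Yilmaz loses to Aoki; Weber loses to Blum; Ahmed loses to Blum; Aoki loses to Ahmed); the cycle Blum beats Ahmed beats Aoki beats Blum rules out a Condorcet winner.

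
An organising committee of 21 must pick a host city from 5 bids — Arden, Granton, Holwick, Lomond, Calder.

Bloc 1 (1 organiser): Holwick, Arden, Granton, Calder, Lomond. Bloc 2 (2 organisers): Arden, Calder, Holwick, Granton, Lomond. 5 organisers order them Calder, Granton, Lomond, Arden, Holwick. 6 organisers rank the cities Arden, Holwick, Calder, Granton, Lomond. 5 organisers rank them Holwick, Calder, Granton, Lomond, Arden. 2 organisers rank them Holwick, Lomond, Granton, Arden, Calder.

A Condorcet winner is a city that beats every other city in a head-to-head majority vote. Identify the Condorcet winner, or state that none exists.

Check each pair by majority over 21 ballots:
Arden vs Granton: Granton, 12–9.
Arden–Holwick: Arden 13–8.
Arden vs Lomond: Lomond, 12–9.
Arden vs Calder: Arden, 11–10.
Granton–Holwick: Holwick 16–5.
Granton vs Lomond: Granton, 19–2.
Granton vs Calder: Calder, 18–3.
Holwick–Lomond: Holwick 16–5.
Holwick–Calder: Holwick 14–7.
Lomond vs Calder: Calder, 19–2.
Every city loses at least once (Arden loses to Granton; Granton loses to Holwick; Holwick loses to Arden; Lomond loses to Granton; Calder loses to Arden). The majority relation contains the cycle Arden → Holwick → Granton → Arden, so there is no Condorcet winner.

none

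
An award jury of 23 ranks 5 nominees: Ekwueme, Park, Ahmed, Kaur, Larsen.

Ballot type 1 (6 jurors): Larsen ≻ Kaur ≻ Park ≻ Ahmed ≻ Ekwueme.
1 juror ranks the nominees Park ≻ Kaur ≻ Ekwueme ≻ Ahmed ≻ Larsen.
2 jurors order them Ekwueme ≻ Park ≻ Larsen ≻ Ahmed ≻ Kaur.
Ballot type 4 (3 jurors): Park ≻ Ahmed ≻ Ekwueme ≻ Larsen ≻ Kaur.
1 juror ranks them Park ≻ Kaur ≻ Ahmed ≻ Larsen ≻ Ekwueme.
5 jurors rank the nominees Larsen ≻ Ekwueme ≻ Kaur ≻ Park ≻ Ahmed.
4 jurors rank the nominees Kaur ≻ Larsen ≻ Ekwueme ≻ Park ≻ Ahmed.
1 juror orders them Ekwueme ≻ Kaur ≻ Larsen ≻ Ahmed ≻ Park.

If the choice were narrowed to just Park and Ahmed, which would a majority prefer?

Park

Ballots ranking Park above Ahmed: 6 + 1 + 2 + 3 + 1 + 5 + 4 = 22.
Ballots ranking Ahmed above Park: 23 − 22 = 1.
Park wins the head-to-head 22–1.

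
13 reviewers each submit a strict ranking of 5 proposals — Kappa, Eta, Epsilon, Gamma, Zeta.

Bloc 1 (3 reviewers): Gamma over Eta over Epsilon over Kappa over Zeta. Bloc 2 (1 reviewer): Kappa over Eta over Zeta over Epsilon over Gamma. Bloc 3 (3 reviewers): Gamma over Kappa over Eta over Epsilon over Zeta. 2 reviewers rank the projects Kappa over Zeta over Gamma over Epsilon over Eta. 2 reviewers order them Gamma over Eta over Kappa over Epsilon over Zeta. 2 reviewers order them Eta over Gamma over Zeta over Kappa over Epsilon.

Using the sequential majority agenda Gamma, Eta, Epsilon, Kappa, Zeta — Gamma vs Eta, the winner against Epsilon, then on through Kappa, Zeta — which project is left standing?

Gamma

Round 1: Gamma vs Eta — 10–3, Gamma advances.
Round 2: Gamma vs Epsilon — 12–1, Gamma advances.
Round 3: Gamma vs Kappa — 10–3, Gamma advances.
Round 4: Gamma vs Zeta — 10–3, Gamma advances.
The agenda winner is Gamma.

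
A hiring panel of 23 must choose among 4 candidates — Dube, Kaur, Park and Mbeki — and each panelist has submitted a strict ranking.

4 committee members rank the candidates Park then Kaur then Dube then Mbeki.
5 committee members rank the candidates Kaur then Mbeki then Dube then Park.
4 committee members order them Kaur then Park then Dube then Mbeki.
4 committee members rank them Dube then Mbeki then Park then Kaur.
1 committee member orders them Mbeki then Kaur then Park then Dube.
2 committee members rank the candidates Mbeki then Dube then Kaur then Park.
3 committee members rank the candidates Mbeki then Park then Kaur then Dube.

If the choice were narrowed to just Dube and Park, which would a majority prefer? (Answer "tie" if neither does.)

Park

Ballots ranking Dube above Park: 5 + 4 + 2 = 11.
Ballots ranking Park above Dube: 23 − 11 = 12.
Park wins the head-to-head 12–11.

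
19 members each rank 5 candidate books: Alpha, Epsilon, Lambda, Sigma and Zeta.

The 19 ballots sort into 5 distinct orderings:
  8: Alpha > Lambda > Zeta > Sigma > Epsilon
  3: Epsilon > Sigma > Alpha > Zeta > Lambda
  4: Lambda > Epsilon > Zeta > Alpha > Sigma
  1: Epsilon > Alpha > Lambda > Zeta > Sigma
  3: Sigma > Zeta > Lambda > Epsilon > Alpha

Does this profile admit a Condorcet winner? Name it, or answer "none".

none

Head-to-head results (19 members):
Alpha vs Epsilon: Alpha is ranked higher on 8 ballots, Epsilon on 11. Epsilon wins 11–8.
Alpha vs Lambda: Alpha preferred on 8+3+1 = 12 ballots; Alpha wins 12–7.
Alpha vs Sigma: Alpha preferred on 8+4+1 = 13 ballots; Alpha wins 13–6.
Alpha vs Zeta: Alpha is ranked higher on 8+3+1 = 12 ballots, Zeta on 7. Alpha wins 12–7.
Epsilon vs Lambda: Epsilon is ranked higher on 3+1 = 4 ballots, Lambda on 15. Lambda wins 15–4.
Epsilon vs Sigma: 3+4+1 = 8 for Epsilon, 11 for Sigma — Sigma by 11–8.
Epsilon vs Zeta: 3+4+1 = 8 for Epsilon, 11 for Zeta — Zeta by 11–8.
Lambda vs Sigma: 13 to 6, Lambda.
Lambda vs Zeta: 8+4+1 = 13 for Lambda, 6 for Zeta — Lambda by 13–6.
Sigma vs Zeta: Sigma preferred on 3+3 = 6 ballots; Zeta wins 13–6.
No book is unbeaten: Alpha loses to Epsilon; Epsilon loses to Lambda; Lambda loses to Alpha; Sigma loses to Alpha; Zeta loses to Alpha. In particular Alpha beats Lambda beats Epsilon beats Alpha is a majority cycle — no Condorcet winner exists.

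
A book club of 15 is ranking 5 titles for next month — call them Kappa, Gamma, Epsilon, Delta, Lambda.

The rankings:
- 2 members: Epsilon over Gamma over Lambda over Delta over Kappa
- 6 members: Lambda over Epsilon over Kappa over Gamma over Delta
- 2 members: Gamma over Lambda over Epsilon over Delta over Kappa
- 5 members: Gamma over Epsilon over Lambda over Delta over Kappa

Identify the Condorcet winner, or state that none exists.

none

Check each pair by majority over 15 ballots:
Kappa vs Gamma: Kappa is ranked higher on 6 ballots, Gamma on 9. Gamma wins 9–6.
Kappa vs Epsilon: Kappa preferred on 0 ballots; Epsilon wins 15–0.
Kappa vs Delta: Kappa is ranked higher on 6 ballots, Delta on 9. Delta wins 9–6.
Kappa vs Lambda: Kappa preferred on 0 ballots; Lambda wins 15–0.
Gamma vs Epsilon: Gamma is ranked higher on 2+5 = 7 ballots, Epsilon on 8. Epsilon wins 8–7.
Gamma vs Delta: Gamma preferred on 2+6+2+5 = 15 ballots; Gamma wins 15–0.
Gamma vs Lambda: 9 to 6, Gamma.
Epsilon vs Delta: 15 to 0, Epsilon.
Epsilon vs Lambda: Epsilon preferred on 2+5 = 7 ballots; Lambda wins 8–7.
Delta vs Lambda: Delta is ranked higher on 0 ballots, Lambda on 15. Lambda wins 15–0.
Each book drops at least one matchup (Kappa loses to Gamma; Gamma loses to Epsilon; Epsilon loses to Lambda; Delta loses to Gamma; Lambda loses to Gamma); the cycle Gamma → Lambda → Epsilon → Gamma rules out a Condorcet winner.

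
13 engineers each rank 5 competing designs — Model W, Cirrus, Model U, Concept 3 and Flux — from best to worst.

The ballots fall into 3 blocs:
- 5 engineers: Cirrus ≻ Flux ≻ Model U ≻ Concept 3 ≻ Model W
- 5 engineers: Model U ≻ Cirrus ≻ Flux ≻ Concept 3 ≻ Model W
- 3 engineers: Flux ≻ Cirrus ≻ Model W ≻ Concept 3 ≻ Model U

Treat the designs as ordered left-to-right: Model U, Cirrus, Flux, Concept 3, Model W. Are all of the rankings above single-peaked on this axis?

no

Axis positions: Model U=1, Cirrus=2, Flux=3, Concept 3=4, Model W=5.
Bloc 1 (peak Cirrus at position 2): ranking walks positions 2-3-1-4-5, expanding outward from the peak — single-peaked.
Bloc 2 (peak Model U at position 1): ranking walks positions 1-2-3-4-5, expanding outward from the peak — single-peaked.
Bloc 3: ranking walks positions 3-2-5-4-1; Model W is ranked above Concept 3 even though Concept 3 lies between Model W and the peak Flux on the axis — preferences dip and rise again. Not single-peaked.
Bloc 3 violates single-peakedness, so the profile is not single-peaked on this axis.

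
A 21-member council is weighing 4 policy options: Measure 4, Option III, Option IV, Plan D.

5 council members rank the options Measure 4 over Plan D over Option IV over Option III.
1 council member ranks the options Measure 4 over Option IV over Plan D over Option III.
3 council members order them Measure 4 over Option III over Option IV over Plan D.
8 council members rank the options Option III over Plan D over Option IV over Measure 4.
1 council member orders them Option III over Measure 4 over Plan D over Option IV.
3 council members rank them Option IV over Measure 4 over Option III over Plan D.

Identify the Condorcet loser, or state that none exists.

Head-to-head results (21 council members):
Measure 4 vs Option III: Measure 4 is ranked higher on 5+1+3+3 = 12 ballots, Option III on 9. Measure 4 wins 12–9.
Measure 4 vs Option IV: Option IV wins 11–10.
Measure 4 vs Plan D: Measure 4 is ranked higher on 5+1+3+1+3 = 13 ballots, Plan D on 8. Measure 4 wins 13–8.
Option III vs Option IV: Option III preferred on 3+8+1 = 12 ballots; Option III wins 12–9.
Option III vs Plan D: Option III is ranked higher on 3+8+1+3 = 15 ballots, Plan D on 6. Option III wins 15–6.
Option IV vs Plan D: Plan D, 14–7.
Every option wins at least one matchup (Measure 4 beats Option III; Option III beats Option IV; Option IV beats Measure 4; Plan D beats Option IV), so there is no Condorcet loser.

none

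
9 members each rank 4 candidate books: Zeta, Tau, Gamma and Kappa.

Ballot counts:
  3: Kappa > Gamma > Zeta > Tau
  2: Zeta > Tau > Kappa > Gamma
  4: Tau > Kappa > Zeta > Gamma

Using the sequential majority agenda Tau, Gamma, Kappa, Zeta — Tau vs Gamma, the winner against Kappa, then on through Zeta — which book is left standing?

Zeta

Round 1: Tau vs Gamma — 6–3, Tau advances.
Round 2: Tau vs Kappa — 6–3, Tau advances.
Round 3: Tau vs Zeta — 4–5, Zeta advances.
Zeta survives the agenda.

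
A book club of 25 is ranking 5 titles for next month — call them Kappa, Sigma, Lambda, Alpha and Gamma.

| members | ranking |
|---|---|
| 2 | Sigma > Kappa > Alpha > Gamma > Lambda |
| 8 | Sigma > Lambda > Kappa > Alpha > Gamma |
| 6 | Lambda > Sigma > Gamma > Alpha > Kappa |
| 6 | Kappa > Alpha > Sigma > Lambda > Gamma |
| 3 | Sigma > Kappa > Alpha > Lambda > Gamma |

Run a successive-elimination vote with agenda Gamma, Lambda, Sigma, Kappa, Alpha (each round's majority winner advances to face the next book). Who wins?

Sigma

Round 1: Gamma vs Lambda — 2–23, Lambda advances.
Round 2: Lambda vs Sigma — 6–19, Sigma advances.
Round 3: Sigma vs Kappa — 19–6, Sigma advances.
Round 4: Sigma vs Alpha — 19–6, Sigma advances.
Sigma survives the agenda.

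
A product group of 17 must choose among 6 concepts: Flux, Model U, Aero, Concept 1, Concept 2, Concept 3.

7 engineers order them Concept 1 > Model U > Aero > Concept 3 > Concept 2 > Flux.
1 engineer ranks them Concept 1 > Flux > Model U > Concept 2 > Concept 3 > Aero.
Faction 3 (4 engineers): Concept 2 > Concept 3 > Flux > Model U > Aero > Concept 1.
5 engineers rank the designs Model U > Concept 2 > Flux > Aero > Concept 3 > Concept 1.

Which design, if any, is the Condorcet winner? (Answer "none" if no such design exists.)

Head-to-head results (17 engineers):
Flux vs Model U: Flux is ranked higher on 1+4 = 5 ballots, Model U on 12. Model U wins 12–5.
Flux vs Aero: Flux preferred on 1+4+5 = 10 ballots; Flux wins 10–7.
Flux vs Concept 1: Flux is ranked higher on 4+5 = 9 ballots, Concept 1 on 8. Flux wins 9–8.
Flux vs Concept 2: 1 for Flux, 16 for Concept 2 — Concept 2 by 16–1.
Flux vs Concept 3: Flux is ranked higher on 1+5 = 6 ballots, Concept 3 on 11. Concept 3 wins 11–6.
Model U vs Aero: 7+1+4+5 = 17 for Model U, 0 for Aero — Model U by 17–0.
Model U vs Concept 1: 9 to 8, Model U.
Model U vs Concept 2: Model U is ranked higher on 7+1+5 = 13 ballots, Concept 2 on 4. Model U wins 13–4.
Model U vs Concept 3: 13 to 4, Model U.
Aero vs Concept 1: Aero is ranked higher on 4+5 = 9 ballots, Concept 1 on 8. Aero wins 9–8.
Aero vs Concept 2: Aero is ranked higher on 7 ballots, Concept 2 on 10. Concept 2 wins 10–7.
Aero vs Concept 3: 12 to 5, Aero.
Concept 1 vs Concept 2: Concept 1 preferred on 7+1 = 8 ballots; Concept 2 wins 9–8.
Concept 1 vs Concept 3: 7+1 = 8 for Concept 1, 9 for Concept 3 — Concept 3 by 9–8.
Concept 2 vs Concept 3: 10 to 7, Concept 2.
Only Model U has no losses; Model U is the Condorcet winner.

Model U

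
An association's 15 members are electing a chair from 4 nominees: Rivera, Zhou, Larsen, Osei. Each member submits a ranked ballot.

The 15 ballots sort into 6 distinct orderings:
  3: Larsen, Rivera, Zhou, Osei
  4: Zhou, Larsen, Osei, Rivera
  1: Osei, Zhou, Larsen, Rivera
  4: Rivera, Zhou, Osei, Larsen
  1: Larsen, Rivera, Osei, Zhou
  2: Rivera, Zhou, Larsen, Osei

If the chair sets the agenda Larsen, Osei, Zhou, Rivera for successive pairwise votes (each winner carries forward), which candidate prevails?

Round 1: Larsen vs Osei — 10–5, Larsen advances.
Round 2: Larsen vs Zhou — 4–11, Zhou advances.
Round 3: Zhou vs Rivera — 5–10, Rivera advances.
The agenda winner is Rivera.

Rivera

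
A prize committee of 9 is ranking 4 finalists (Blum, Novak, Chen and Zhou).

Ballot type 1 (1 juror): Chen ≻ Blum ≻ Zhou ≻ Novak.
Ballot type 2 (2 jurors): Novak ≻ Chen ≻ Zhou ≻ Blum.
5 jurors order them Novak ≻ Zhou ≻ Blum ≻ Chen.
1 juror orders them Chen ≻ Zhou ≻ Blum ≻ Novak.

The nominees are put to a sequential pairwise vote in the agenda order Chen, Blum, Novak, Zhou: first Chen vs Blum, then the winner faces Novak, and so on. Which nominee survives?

Novak

Round 1: Chen vs Blum — 4–5, Blum advances.
Round 2: Blum vs Novak — 2–7, Novak advances.
Round 3: Novak vs Zhou — 7–2, Novak advances.
The agenda winner is Novak.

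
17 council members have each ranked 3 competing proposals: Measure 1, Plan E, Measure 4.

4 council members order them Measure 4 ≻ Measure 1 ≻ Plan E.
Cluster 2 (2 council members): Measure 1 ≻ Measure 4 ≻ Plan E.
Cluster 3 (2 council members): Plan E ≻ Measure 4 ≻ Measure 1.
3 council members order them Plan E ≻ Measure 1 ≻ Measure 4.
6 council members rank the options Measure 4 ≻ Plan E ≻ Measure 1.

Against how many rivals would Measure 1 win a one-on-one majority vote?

0

Measure 1 against each rival (17 council members):
Measure 1 vs Plan E: Plan E wins 11–6.
Measure 1 vs Measure 4: 2+3 = 5 for Measure 1, 12 for Measure 4 — Measure 4 by 12–5.
Measure 1 beats no one; loses to Plan E, Measure 4 — 0 pairwise wins.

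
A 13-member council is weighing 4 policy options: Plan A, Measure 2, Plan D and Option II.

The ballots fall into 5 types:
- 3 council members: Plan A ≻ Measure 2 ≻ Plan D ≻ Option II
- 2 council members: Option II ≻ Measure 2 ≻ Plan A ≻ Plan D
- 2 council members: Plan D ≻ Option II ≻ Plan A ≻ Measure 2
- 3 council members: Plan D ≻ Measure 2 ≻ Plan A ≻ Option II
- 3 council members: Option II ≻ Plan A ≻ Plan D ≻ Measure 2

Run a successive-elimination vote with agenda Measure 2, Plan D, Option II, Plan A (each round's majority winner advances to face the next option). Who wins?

Plan A

Round 1: Measure 2 vs Plan D — 5–8, Plan D advances.
Round 2: Plan D vs Option II — 8–5, Plan D advances.
Round 3: Plan D vs Plan A — 5–8, Plan A advances.
Plan A survives the agenda.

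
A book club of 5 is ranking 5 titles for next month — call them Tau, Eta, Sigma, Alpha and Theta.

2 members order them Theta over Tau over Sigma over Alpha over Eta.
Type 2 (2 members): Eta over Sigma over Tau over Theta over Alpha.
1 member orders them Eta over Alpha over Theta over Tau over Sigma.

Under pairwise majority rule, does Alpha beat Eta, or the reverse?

Ballots ranking Alpha above Eta: 2.
Ballots ranking Eta above Alpha: 5 − 2 = 3.
Eta wins the head-to-head 3–2.

Eta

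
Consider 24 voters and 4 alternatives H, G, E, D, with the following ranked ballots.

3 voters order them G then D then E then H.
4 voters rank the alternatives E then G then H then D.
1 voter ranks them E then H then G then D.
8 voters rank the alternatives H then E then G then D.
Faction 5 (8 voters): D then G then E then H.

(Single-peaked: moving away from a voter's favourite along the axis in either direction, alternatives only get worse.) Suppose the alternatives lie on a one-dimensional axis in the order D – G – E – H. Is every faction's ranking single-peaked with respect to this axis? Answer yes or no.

yes

Axis positions: D=1, G=2, E=3, H=4.
Faction 1 (peak G at position 2): ranking walks positions 2-1-3-4, expanding outward from the peak — single-peaked.
Faction 2 (peak E at position 3): ranking walks positions 3-2-4-1, expanding outward from the peak — single-peaked.
Faction 3 (peak E at position 3): ranking walks positions 3-4-2-1, expanding outward from the peak — single-peaked.
Faction 4 (peak H at position 4): ranking walks positions 4-3-2-1, expanding outward from the peak — single-peaked.
Faction 5 (peak D at position 1): ranking walks positions 1-2-3-4, expanding outward from the peak — single-peaked.
Every ranking is single-peaked on this axis.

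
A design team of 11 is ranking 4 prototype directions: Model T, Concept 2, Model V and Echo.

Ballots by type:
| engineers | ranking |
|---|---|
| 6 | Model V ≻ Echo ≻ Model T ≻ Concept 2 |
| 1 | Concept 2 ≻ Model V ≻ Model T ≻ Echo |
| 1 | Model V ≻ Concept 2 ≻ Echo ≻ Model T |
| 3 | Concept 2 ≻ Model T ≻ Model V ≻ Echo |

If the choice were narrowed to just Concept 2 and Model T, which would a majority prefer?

Model T

Ballots ranking Concept 2 above Model T: 1 + 1 + 3 = 5.
Ballots ranking Model T above Concept 2: 11 − 5 = 6.
Model T wins the head-to-head 6–5.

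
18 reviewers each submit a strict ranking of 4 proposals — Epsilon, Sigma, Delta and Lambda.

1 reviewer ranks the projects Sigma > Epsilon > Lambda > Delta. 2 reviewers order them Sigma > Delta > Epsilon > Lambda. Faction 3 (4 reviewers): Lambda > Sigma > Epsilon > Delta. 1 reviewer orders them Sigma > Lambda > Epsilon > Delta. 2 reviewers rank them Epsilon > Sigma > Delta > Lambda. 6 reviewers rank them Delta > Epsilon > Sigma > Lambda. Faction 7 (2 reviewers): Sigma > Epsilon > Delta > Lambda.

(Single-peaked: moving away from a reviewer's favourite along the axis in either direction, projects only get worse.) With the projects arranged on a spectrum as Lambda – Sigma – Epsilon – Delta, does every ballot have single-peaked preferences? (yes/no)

Axis positions: Lambda=1, Sigma=2, Epsilon=3, Delta=4.
Faction 1 (peak Sigma at position 2): ranking walks positions 2-3-1-4, expanding outward from the peak — single-peaked.
Faction 2: ranking walks positions 2-4-3-1; Delta is ranked above Epsilon even though Epsilon lies between Delta and the peak Sigma on the axis — preferences dip and rise again. Not single-peaked.
Faction 3 (peak Lambda at position 1): ranking walks positions 1-2-3-4, expanding outward from the peak — single-peaked.
Faction 4 (peak Sigma at position 2): ranking walks positions 2-1-3-4, expanding outward from the peak — single-peaked.
Faction 5 (peak Epsilon at position 3): ranking walks positions 3-2-4-1, expanding outward from the peak — single-peaked.
Faction 6 (peak Delta at position 4): ranking walks positions 4-3-2-1, expanding outward from the peak — single-peaked.
Faction 7 (peak Sigma at position 2): ranking walks positions 2-3-4-1, expanding outward from the peak — single-peaked.
Faction 2 violates single-peakedness, so the profile is not single-peaked on this axis.

no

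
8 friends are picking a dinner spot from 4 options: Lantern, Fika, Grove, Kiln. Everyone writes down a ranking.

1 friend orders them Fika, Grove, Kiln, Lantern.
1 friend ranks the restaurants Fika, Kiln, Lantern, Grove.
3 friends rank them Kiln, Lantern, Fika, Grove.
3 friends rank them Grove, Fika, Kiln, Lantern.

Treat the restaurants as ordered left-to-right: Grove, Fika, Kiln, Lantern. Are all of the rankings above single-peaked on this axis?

yes

Axis positions: Grove=1, Fika=2, Kiln=3, Lantern=4.
Bloc 1 (peak Fika at position 2): ranking walks positions 2-1-3-4, expanding outward from the peak — single-peaked.
Bloc 2 (peak Fika at position 2): ranking walks positions 2-3-4-1, expanding outward from the peak — single-peaked.
Bloc 3 (peak Kiln at position 3): ranking walks positions 3-4-2-1, expanding outward from the peak — single-peaked.
Bloc 4 (peak Grove at position 1): ranking walks positions 1-2-3-4, expanding outward from the peak — single-peaked.
Every ranking is single-peaked on this axis.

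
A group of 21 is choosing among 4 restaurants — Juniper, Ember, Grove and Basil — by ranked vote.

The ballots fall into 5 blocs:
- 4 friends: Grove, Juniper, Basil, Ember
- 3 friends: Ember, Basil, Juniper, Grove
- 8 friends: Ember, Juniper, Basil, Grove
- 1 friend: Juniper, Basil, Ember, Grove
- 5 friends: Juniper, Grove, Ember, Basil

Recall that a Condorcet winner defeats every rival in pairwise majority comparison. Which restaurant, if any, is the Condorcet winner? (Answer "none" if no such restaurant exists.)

Ember

Pairwise majorities:
Juniper vs Ember: 10 to 11, Ember.
Juniper vs Grove: Juniper preferred on 3+8+1+5 = 17 ballots; Juniper wins 17–4.
Juniper vs Basil: Juniper is ranked higher on 4+8+1+5 = 18 ballots, Basil on 3. Juniper wins 18–3.
Ember vs Grove: Ember is ranked higher on 3+8+1 = 12 ballots, Grove on 9. Ember wins 12–9.
Ember vs Basil: 3+8+5 = 16 for Ember, 5 for Basil — Ember by 16–5.
Grove vs Basil: Grove is ranked higher on 4+5 = 9 ballots, Basil on 12. Basil wins 12–9.
Only Ember has no losses; Ember is the Condorcet winner.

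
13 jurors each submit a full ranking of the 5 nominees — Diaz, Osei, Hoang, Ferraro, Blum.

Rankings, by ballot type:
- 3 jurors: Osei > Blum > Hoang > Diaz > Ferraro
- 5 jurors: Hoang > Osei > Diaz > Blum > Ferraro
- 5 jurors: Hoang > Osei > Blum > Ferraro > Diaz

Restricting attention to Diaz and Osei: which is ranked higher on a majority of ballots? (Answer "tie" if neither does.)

Osei

No ballot ranks Diaz above Osei: 0.
Ballots ranking Osei above Diaz: 13 − 0 = 13.
Osei wins the head-to-head 13–0.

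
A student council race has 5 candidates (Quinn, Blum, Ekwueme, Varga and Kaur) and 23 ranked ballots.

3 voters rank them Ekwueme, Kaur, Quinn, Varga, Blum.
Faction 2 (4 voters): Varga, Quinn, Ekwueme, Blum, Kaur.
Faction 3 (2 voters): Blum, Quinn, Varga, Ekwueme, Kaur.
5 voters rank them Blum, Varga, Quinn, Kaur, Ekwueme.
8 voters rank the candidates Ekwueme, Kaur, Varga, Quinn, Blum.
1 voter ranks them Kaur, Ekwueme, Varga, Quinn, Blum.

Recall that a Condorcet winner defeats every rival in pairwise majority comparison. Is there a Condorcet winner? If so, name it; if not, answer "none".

Check each pair by majority over 23 ballots:
Quinn vs Blum: Quinn is ranked higher on 3+4+8+1 = 16 ballots, Blum on 7. Quinn wins 16–7.
Quinn vs Ekwueme: Quinn preferred on 4+2+5 = 11 ballots; Ekwueme wins 12–11.
Quinn vs Varga: Quinn is ranked higher on 3+2 = 5 ballots, Varga on 18. Varga wins 18–5.
Quinn vs Kaur: Quinn preferred on 4+2+5 = 11 ballots; Kaur wins 12–11.
Blum vs Ekwueme: Blum preferred on 2+5 = 7 ballots; Ekwueme wins 16–7.
Blum vs Varga: Blum preferred on 2+5 = 7 ballots; Varga wins 16–7.
Blum vs Kaur: 4+2+5 = 11 for Blum, 12 for Kaur — Kaur by 12–11.
Ekwueme vs Varga: Ekwueme preferred on 3+8+1 = 12 ballots; Ekwueme wins 12–11.
Ekwueme vs Kaur: Ekwueme preferred on 3+4+2+8 = 17 ballots; Ekwueme wins 17–6.
Varga vs Kaur: Varga preferred on 4+2+5 = 11 ballots; Kaur wins 12–11.
Ekwueme defeats every rival head-to-head and is the Condorcet winner.

Ekwueme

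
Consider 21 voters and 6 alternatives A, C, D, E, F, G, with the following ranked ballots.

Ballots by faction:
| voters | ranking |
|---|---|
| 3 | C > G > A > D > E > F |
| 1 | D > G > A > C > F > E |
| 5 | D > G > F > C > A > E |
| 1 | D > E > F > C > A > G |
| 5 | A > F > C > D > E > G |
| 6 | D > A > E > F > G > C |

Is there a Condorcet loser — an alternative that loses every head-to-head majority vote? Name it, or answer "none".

none

Head-to-head results (21 voters):
A vs C: 12 to 9, A.
A vs D: A is ranked higher on 3+5 = 8 ballots, D on 13. D wins 13–8.
A vs E: 20 to 1, A.
A vs F: A wins 15–6.
A vs G: A wins 12–9.
C vs D: C is ranked higher on 3+5 = 8 ballots, D on 13. D wins 13–8.
C vs E: C, 14–7.
C vs F: F, 17–4.
C vs G: G wins 12–9.
D vs E: 21 to 0, D.
D vs F: 3+1+5+1+6 = 16 for D, 5 for F — D by 16–5.
D vs G: D, 18–3.
E vs F: F wins 11–10.
E vs G: E wins 12–9.
F–G: F 12–9.
No alternative is winless: A beats C; C beats E; D beats A; E beats G; F beats C; G beats C. There is no Condorcet loser.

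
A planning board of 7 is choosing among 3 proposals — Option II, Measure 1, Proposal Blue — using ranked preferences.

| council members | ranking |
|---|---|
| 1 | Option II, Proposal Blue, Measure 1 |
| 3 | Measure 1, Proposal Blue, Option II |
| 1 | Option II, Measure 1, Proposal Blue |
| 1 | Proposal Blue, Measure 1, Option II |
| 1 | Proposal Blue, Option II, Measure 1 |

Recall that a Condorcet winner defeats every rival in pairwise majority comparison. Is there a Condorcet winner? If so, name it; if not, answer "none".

Measure 1

Pairwise majorities:
Option II vs Measure 1: Measure 1, 4–3.
Option II–Proposal Blue: Proposal Blue 5–2.
Measure 1–Proposal Blue: Measure 1 4–3.
Measure 1 defeats every rival head-to-head and is the Condorcet winner.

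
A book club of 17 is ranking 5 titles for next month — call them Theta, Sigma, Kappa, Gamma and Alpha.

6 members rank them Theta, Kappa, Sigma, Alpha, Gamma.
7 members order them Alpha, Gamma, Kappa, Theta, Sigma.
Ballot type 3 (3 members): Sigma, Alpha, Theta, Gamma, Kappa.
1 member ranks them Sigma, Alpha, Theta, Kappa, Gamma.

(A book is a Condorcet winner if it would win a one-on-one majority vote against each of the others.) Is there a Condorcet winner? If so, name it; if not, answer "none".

none

Check each pair by majority over 17 ballots:
Theta vs Sigma: 13 to 4, Theta.
Theta vs Kappa: Theta is ranked higher on 6+3+1 = 10 ballots, Kappa on 7. Theta wins 10–7.
Theta vs Gamma: Theta is ranked higher on 6+3+1 = 10 ballots, Gamma on 7. Theta wins 10–7.
Theta vs Alpha: 6 to 11, Alpha.
Sigma vs Kappa: 3+1 = 4 for Sigma, 13 for Kappa — Kappa by 13–4.
Sigma vs Gamma: Sigma is ranked higher on 6+3+1 = 10 ballots, Gamma on 7. Sigma wins 10–7.
Sigma vs Alpha: Sigma preferred on 6+3+1 = 10 ballots; Sigma wins 10–7.
Kappa vs Gamma: Kappa preferred on 6+1 = 7 ballots; Gamma wins 10–7.
Kappa vs Alpha: Kappa preferred on 6 ballots; Alpha wins 11–6.
Gamma vs Alpha: 0 for Gamma, 17 for Alpha — Alpha by 17–0.
Each book drops at least one matchup (Theta loses to Alpha; Sigma loses to Theta; Kappa loses to Theta; Gamma loses to Theta; Alpha loses to Sigma); the cycle Theta beats Sigma beats Alpha beats Theta rules out a Condorcet winner.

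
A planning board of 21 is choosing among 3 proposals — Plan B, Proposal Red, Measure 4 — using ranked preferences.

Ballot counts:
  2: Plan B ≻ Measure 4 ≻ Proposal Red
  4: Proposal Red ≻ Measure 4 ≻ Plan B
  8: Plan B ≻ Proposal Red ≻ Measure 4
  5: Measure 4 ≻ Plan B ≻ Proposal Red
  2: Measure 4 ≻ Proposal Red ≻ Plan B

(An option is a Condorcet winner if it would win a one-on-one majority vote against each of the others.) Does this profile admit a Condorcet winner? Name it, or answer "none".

none

Check each pair by majority over 21 ballots:
Plan B–Proposal Red: Plan B 15–6.
Plan B vs Measure 4: Measure 4, 11–10.
Proposal Red vs Measure 4: Proposal Red, 12–9.
Every option loses at least once (Plan B loses to Measure 4; Proposal Red loses to Plan B; Measure 4 loses to Proposal Red). The majority relation contains the cycle Plan B beats Proposal Red beats Measure 4 beats Plan B, so there is no Condorcet winner.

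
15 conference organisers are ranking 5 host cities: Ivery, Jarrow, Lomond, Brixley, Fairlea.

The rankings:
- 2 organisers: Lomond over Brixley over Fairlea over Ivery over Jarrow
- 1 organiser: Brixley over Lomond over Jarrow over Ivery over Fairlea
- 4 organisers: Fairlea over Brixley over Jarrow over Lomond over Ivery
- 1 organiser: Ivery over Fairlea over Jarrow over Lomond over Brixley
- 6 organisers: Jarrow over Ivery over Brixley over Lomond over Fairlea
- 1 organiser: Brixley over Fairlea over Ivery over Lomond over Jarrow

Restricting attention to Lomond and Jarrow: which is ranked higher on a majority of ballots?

Ballots ranking Lomond above Jarrow: 2 + 1 + 1 = 4.
Ballots ranking Jarrow above Lomond: 15 − 4 = 11.
Jarrow wins the head-to-head 11–4.

Jarrow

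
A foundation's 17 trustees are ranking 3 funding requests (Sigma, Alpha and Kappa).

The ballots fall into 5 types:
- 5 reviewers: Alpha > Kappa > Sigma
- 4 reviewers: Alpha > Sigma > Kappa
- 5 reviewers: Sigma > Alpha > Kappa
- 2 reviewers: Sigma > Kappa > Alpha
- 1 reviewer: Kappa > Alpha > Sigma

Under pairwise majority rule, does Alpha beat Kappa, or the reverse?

Alpha

Ballots ranking Alpha above Kappa: 5 + 4 + 5 = 14.
Ballots ranking Kappa above Alpha: 17 − 14 = 3.
Alpha wins the head-to-head 14–3.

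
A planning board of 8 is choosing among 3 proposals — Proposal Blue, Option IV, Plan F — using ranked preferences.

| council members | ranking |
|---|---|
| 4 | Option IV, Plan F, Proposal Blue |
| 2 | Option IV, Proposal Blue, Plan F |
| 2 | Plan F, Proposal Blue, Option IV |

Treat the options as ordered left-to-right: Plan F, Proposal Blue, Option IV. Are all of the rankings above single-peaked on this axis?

Axis positions: Plan F=1, Proposal Blue=2, Option IV=3.
Faction 1: ranking walks positions 3-1-2; Plan F is ranked above Proposal Blue even though Proposal Blue lies between Plan F and the peak Option IV on the axis — preferences dip and rise again. Not single-peaked.
Faction 2 (peak Option IV at position 3): ranking walks positions 3-2-1, expanding outward from the peak — single-peaked.
Faction 3 (peak Plan F at position 1): ranking walks positions 1-2-3, expanding outward from the peak — single-peaked.
Faction 1 violates single-peakedness, so the profile is not single-peaked on this axis.

no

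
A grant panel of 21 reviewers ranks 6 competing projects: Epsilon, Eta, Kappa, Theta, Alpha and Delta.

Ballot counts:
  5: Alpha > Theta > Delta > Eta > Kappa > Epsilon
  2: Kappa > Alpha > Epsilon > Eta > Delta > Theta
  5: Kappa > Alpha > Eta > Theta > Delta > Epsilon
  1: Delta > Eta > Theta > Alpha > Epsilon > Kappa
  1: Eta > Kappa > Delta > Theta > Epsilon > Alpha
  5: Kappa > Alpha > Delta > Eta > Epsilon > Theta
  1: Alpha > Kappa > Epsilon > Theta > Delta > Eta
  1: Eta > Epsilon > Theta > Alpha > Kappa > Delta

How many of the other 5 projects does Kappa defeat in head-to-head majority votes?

Kappa against each rival (21 reviewers):
Kappa vs Epsilon: Kappa wins 19–2.
Kappa vs Eta: Kappa wins 13–8.
Kappa vs Theta: Kappa is ranked higher on 2+5+1+5+1 = 14 ballots, Theta on 7. Kappa wins 14–7.
Kappa vs Alpha: Kappa is ranked higher on 2+5+1+5 = 13 ballots, Alpha on 8. Kappa wins 13–8.
Kappa–Delta: Kappa 15–6.
Kappa beats Epsilon, Eta, Theta, Alpha, Delta — 5 pairwise wins.

5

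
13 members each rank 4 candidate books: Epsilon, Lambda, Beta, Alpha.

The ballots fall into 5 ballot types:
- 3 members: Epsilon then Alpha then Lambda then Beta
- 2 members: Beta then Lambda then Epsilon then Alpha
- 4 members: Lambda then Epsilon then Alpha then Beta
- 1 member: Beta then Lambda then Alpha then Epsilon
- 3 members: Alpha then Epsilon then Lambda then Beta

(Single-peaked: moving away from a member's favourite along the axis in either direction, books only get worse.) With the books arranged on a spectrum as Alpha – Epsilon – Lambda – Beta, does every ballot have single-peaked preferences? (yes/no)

Axis positions: Alpha=1, Epsilon=2, Lambda=3, Beta=4.
Ballot type 1 (peak Epsilon at position 2): ranking walks positions 2-1-3-4, expanding outward from the peak — single-peaked.
Ballot type 2 (peak Beta at position 4): ranking walks positions 4-3-2-1, expanding outward from the peak — single-peaked.
Ballot type 3 (peak Lambda at position 3): ranking walks positions 3-2-1-4, expanding outward from the peak — single-peaked.
Ballot type 4: ranking walks positions 4-3-1-2; Alpha is ranked above Epsilon even though Epsilon lies between Alpha and the peak Beta on the axis — preferences dip and rise again. Not single-peaked.
Ballot type 5 (peak Alpha at position 1): ranking walks positions 1-2-3-4, expanding outward from the peak — single-peaked.
Ballot type 4 violates single-peakedness, so the profile is not single-peaked on this axis.

no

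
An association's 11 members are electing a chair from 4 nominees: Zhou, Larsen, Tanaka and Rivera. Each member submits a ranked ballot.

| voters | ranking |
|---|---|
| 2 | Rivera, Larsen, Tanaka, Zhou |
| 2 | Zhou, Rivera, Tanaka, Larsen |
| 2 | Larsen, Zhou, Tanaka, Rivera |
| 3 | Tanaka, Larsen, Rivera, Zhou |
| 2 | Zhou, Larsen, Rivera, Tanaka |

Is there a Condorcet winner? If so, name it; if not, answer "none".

Pairwise majorities:
Zhou vs Larsen: 4 to 7, Larsen.
Zhou vs Tanaka: Zhou preferred on 2+2+2 = 6 ballots; Zhou wins 6–5.
Zhou vs Rivera: Zhou preferred on 2+2+2 = 6 ballots; Zhou wins 6–5.
Larsen vs Tanaka: Larsen is ranked higher on 2+2+2 = 6 ballots, Tanaka on 5. Larsen wins 6–5.
Larsen vs Rivera: 2+3+2 = 7 for Larsen, 4 for Rivera — Larsen by 7–4.
Tanaka vs Rivera: 2+3 = 5 for Tanaka, 6 for Rivera — Rivera by 6–5.
Larsen wins every pairwise contest, so Larsen is the Condorcet winner.

Larsen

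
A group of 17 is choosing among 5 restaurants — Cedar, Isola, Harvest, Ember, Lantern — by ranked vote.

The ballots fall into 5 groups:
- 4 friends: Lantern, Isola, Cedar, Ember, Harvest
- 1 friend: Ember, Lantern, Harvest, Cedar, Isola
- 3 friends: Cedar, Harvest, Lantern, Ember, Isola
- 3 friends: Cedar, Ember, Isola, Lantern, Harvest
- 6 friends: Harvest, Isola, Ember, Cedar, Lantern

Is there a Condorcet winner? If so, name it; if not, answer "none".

none

Pairwise majorities:
Cedar vs Isola: Isola, 10–7.
Cedar vs Harvest: Cedar wins 10–7.
Cedar–Ember: Cedar 10–7.
Cedar–Lantern: Cedar 12–5.
Isola vs Harvest: Harvest wins 10–7.
Isola–Ember: Isola 10–7.
Isola vs Lantern: Isola wins 9–8.
Harvest vs Ember: Harvest wins 9–8.
Harvest vs Lantern: Harvest wins 9–8.
Ember vs Lantern: Ember wins 10–7.
No restaurant is unbeaten: Cedar loses to Isola; Isola loses to Harvest; Harvest loses to Cedar; Ember loses to Cedar; Lantern loses to Cedar. In particular Cedar > Harvest > Isola > Cedar is a majority cycle — no Condorcet winner exists.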